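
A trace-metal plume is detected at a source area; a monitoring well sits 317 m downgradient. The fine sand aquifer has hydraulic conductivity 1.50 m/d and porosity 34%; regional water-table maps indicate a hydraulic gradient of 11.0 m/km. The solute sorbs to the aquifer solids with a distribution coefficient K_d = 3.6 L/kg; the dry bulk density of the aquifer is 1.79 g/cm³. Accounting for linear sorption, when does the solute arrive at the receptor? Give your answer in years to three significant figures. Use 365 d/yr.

Darcy flux q = K·i = 1.50 × 0.011 = 0.01650 m/d
v_s = q/n_e = 0.01650/0.34 = 0.04853 m/d
Retardation R = 1 + ρ_b·K_d/n = 1 + 1.79×3.6/0.34 = 19.95
Contaminant velocity v_c = v/R = 0.04853/19.95 = 0.002432 m/d
t = L/v_c = 317/0.002432 = 130300 d
   = 130300/365 = 357 yr

357 years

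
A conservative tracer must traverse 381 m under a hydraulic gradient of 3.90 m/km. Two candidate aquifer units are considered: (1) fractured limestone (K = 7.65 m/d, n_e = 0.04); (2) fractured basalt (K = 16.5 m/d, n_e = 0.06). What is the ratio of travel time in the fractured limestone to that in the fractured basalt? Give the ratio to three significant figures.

1.44

Unit 1 (fractured limestone): v = 7.65×0.0039/0.04 = 0.7459 m/d, t = 381/0.7459 = 510.8 d
Unit 2 (fractured basalt): v = 16.5×0.0039/0.06 = 1.072 m/d, t = 381/1.072 = 355.2 d
t(fractured limestone) / t(fractured basalt) = 510.8/355.2 = 1.44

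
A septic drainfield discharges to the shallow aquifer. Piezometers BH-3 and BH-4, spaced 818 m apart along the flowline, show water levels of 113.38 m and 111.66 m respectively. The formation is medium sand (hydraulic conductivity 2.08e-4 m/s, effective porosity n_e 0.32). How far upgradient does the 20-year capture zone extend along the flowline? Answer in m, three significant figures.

862 m

Hydraulic gradient i = (113.38 − 111.66) / 818 = 1.72 / 818 = 0.002103
K = 2.08e-4 m/s × 86400 s/d = 17.97 m/d
Darcy flux q = K·i = 17.97 × 0.002103 = 0.03779 m/d
Seepage velocity v = q / n = 0.03779 / 0.32 = 0.1181 m/d
T = 20 yr × 365 = 7300 d
L = v × T = 0.1181 × 7300 = 862.0 m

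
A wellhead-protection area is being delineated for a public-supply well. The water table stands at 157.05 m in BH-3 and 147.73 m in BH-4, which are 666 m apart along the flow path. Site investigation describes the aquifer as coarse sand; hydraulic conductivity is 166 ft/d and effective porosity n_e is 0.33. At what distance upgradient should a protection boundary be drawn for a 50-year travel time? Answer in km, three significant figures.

Hydraulic gradient i = (157.05 − 147.73) / 666 = 9.32 / 666 = 0.01399
K = 166 ft/d × 0.3048 = 50.60 m/d
Darcy flux q = K·i = 50.60 × 0.01399 = 0.7081 m/d
Seepage velocity v = q / n = 0.7081 / 0.33 = 2.146 m/d
T = 50 yr × 365 = 18250 d
L = v × T = 2.146 × 18250 = 39160 m
   = 39.2 km

39.2 km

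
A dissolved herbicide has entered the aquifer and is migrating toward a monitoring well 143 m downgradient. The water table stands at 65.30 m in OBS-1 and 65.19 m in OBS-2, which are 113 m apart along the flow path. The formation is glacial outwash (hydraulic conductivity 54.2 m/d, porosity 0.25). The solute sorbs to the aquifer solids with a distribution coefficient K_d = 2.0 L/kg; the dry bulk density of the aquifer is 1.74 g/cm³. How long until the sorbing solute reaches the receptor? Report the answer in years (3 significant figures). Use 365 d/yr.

27.7 years

Hydraulic gradient i = (65.30 − 65.19) / 113 = 0.11 / 113 = 9.735e-4
q = Ki = 54.2 × 9.735e-4 = 0.05276 m/d
Average linear velocity = 0.05276 / 0.25 = 0.2110 m/d
Retardation R = 1 + ρ_b·K_d/n = 1 + 1.74×2.0/0.25 = 14.92
Contaminant velocity v_c = v/R = 0.2110/14.92 = 0.01415 m/d
t = L/v_c = 143/0.01415 = 10110 d
   = 10110/365 = 27.7 yr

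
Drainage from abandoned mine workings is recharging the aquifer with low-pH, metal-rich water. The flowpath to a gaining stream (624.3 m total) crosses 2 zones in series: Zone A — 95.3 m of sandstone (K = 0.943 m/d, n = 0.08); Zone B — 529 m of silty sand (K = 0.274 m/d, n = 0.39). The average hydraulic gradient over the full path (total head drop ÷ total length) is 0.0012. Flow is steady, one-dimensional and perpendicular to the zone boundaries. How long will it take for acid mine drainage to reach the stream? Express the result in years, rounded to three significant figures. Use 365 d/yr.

1590 years

Continuity: the same q passes through each zone, so ΔH = q·Σ(L_j/K_j) — the zones act as resistances in series.
Σ(L/K) = 95.3/0.943 + 529/0.274 = 101.1 + 1931 = 2032 d
K_eq = L_total / Σ(L/K) = 624.3 / 2032 = 0.3073 m/d
q = K_eq · i = 0.3073 × 0.0012 = 3.687e-4 m/d (same in every zone)
Zone A: v = q/n = 3.687e-4/0.08 = 0.004609 m/d → t_A = 95.3/0.004609 = 20680 d
Zone B: v = q/n = 3.687e-4/0.39 = 9.455e-4 m/d → t_B = 529/9.455e-4 = 559500 d
Total t = 20680 + 559500 = 580200 d
   = 580200 / 365 = 1590 yr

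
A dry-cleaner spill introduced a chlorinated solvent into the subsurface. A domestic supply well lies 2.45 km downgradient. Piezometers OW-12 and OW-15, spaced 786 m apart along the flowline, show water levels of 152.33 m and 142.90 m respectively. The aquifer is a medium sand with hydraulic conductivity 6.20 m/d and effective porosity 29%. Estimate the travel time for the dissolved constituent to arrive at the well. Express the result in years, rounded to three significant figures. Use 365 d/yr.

26.2 years

Hydraulic gradient i = (152.33 − 142.90) / 786 = 9.43 / 786 = 0.01200
Darcy flux q = K·i = 6.20 × 0.01200 = 0.07438 m/d
v_s = q/n_e = 0.07438/0.29 = 0.2565 m/d
L = 2.45 km = 2450 m
t = L / v = 2450 / 0.2565 = 9552 d
   = 9552 / 365 = 26.2 yr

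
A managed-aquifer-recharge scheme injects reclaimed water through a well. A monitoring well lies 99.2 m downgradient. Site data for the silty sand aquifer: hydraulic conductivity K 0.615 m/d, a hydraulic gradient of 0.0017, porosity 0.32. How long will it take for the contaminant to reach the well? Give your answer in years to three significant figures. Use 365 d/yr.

83.2 years

q = Ki = 0.615 × 0.0017 = 0.001046 m/d
Average linear velocity = 0.001046 / 0.32 = 0.003267 m/d
t = L / v = 99.2 / 0.003267 = 30360 d
   = 30360 / 365 = 83.2 yr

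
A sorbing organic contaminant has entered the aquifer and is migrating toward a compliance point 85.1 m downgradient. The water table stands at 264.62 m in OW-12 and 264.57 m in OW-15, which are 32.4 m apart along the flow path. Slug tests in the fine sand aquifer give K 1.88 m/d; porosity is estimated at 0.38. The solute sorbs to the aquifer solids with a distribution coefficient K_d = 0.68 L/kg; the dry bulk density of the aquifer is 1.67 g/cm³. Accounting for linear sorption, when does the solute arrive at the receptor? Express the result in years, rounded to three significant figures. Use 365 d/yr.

Hydraulic gradient i = (264.62 − 264.57) / 32.4 = 0.05 / 32.4 = 0.001543
Specific discharge q = 1.88 × 0.001543 = 0.002901 m/d
v_s = q/n_e = 0.002901/0.38 = 0.007635 m/d
Retardation R = 1 + ρ_b·K_d/n = 1 + 1.67×0.68/0.38 = 3.988
Contaminant velocity v_c = v/R = 0.007635/3.988 = 0.001914 m/d
t = L/v_c = 85.1/0.001914 = 44460 d
   = 44460/365 = 122 yr

122 years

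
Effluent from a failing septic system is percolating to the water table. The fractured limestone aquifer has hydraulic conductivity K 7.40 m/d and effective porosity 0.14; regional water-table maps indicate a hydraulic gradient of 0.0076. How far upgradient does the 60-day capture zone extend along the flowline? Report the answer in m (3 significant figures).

24.1 m

Darcy flux q = K·i = 7.40 × 0.0076 = 0.05624 m/d
v_s = q/n_e = 0.05624/0.14 = 0.4017 m/d
L = v × T = 0.4017 × 60 = 24.10 m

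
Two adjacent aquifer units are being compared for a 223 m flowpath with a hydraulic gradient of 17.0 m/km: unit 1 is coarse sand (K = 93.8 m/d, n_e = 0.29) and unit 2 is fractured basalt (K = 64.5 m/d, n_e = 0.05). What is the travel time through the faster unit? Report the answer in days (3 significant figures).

10.2 days

Unit 1 (coarse sand): v = 93.8×0.017/0.29 = 5.499 m/d, t = 223/5.499 = 40.56 d
Unit 2 (fractured basalt): v = 64.5×0.017/0.05 = 21.93 m/d, t = 223/21.93 = 10.17 d
Faster unit: t = 10.2 d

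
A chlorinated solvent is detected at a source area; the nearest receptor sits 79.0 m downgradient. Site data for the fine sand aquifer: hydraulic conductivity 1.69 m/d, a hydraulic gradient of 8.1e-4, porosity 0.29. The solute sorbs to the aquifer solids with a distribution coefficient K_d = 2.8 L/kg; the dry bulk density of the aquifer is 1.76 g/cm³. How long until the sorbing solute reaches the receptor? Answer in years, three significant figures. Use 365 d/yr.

Specific discharge q = 1.69 × 8.1e-4 = 0.001369 m/d
Average linear velocity = 0.001369 / 0.29 = 0.004720 m/d
Retardation R = 1 + ρ_b·K_d/n = 1 + 1.76×2.8/0.29 = 17.99
Contaminant velocity v_c = v/R = 0.004720/17.99 = 2.623e-4 m/d
t = L/v_c = 79.0/2.623e-4 = 301100 d
   = 301100/365 = 825 yr

825 years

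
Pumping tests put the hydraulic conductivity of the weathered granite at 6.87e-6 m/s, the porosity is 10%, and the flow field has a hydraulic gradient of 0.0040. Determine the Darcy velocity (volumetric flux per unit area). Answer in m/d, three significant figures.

K = 6.87e-6 m/s × 86400 s/d = 0.5936 m/d
Darcy flux q = K·i = 0.5936 × 0.0040 = 0.002374 m/d

0.00237 m/d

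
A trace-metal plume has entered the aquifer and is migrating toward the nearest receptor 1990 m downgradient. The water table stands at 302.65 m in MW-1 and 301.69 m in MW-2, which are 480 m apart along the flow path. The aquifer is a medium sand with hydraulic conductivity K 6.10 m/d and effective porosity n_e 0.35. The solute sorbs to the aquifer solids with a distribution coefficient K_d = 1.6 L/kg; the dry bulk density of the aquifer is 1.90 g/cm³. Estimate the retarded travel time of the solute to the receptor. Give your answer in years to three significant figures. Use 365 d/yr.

1510 years

Hydraulic gradient i = (302.65 − 301.69) / 480 = 0.96 / 480 = 0.002000
q = Ki = 6.10 × 0.002000 = 0.01220 m/d
v = Ki/n = 6.10·0.002000/0.35 = 0.03486 m/d
Retardation R = 1 + ρ_b·K_d/n = 1 + 1.90×1.6/0.35 = 9.686
Contaminant velocity v_c = v/R = 0.03486/9.686 = 0.003599 m/d
t = L/v_c = 1990/0.003599 = 553000 d
   = 553000/365 = 1510 yr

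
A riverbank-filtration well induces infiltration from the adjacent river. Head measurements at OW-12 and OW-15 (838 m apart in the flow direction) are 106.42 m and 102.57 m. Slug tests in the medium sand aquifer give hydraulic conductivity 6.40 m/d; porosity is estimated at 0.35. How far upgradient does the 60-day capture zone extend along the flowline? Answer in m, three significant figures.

5.04 m

Hydraulic gradient i = (106.42 − 102.57) / 838 = 3.85 / 838 = 0.004594
q = Ki = 6.40 × 0.004594 = 0.02940 m/d
Seepage velocity v = q / n = 0.02940 / 0.35 = 0.08401 m/d
L = v × T = 0.08401 × 60 = 5.041 m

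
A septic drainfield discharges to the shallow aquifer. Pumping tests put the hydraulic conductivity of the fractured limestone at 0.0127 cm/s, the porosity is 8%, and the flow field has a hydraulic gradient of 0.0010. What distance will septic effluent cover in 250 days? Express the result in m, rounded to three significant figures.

34.3 m

K = 0.0127 cm/s × 864 = 10.97 m/d
Specific discharge q = 10.97 × 0.0010 = 0.01097 m/d
Average linear velocity = 0.01097 / 0.08 = 0.1372 m/d
L = v × T = 0.1372 × 250 = 34.29 m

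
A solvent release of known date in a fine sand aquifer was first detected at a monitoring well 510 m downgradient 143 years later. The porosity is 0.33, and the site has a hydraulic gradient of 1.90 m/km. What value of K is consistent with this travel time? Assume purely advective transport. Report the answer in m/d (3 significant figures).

t = 143 years = 52200 d
v = L / t = 510 / 52200 = 0.009771 m/d
K = v · n / i = 0.009771 × 0.33 / 0.0019 = 1.70 m/d

1.70 m/d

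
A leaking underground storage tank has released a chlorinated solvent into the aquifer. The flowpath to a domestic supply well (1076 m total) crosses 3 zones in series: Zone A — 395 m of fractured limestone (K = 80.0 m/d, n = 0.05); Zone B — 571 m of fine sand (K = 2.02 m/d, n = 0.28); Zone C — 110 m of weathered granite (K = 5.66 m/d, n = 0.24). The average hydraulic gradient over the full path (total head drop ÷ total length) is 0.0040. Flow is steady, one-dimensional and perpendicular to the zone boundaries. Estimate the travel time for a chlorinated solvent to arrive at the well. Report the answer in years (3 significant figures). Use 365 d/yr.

40.3 years

Steady 1-D flow in series ⇒ the Darcy flux q is identical in every zone and the zone head losses add (resistances L/K in series).
Σ(L/K) = 395/80.0 + 571/2.02 + 110/5.66 = 4.938 + 282.7 + 19.43 = 307.0 d
K_eq = L_total / Σ(L/K) = 1076 / 307.0 = 3.504 m/d
q = K_eq · i = 3.504 × 0.0040 = 0.01402 m/d (same in every zone)
Zone A: v = q/n = 0.01402/0.05 = 0.2803 m/d → t_A = 395/0.2803 = 1409 d
Zone B: v = q/n = 0.01402/0.28 = 0.05006 m/d → t_B = 571/0.05006 = 11410 d
Zone C: v = q/n = 0.01402/0.24 = 0.05841 m/d → t_C = 110/0.05841 = 1883 d
Total t = 1409 + 11410 + 1883 = 14700 d
   = 14700 / 365 = 40.3 yr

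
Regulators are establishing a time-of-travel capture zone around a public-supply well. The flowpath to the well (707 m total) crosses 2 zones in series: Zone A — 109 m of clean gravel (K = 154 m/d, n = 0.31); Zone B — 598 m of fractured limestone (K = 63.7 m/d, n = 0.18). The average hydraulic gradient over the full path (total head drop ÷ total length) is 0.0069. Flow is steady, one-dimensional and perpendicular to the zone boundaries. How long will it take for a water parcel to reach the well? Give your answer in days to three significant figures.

Steady 1-D flow in series ⇒ the Darcy flux q is identical in every zone and the zone head losses add (resistances L/K in series).
Σ(L/K) = 109/154 + 598/63.7 = 0.7078 + 9.388 = 10.10 d
K_eq = L_total / Σ(L/K) = 707 / 10.10 = 70.03 m/d
q = K_eq · i = 70.03 × 0.0069 = 0.4832 m/d (same in every zone)
Zone A: v = q/n = 0.4832/0.31 = 1.559 m/d → t_A = 109/1.559 = 69.93 d
Zone B: v = q/n = 0.4832/0.18 = 2.685 m/d → t_B = 598/2.685 = 222.8 d
Total t = 69.93 + 222.8 = 292.7 d

293 days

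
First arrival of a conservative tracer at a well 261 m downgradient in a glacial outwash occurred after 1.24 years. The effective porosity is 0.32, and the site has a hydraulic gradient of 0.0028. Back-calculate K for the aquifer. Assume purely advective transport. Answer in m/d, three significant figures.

t = 1.24 years = 452.6 d
v = L / t = 261 / 452.6 = 0.5767 m/d
K = v · n / i = 0.5767 × 0.32 / 0.0028 = 65.9 m/d

65.9 m/d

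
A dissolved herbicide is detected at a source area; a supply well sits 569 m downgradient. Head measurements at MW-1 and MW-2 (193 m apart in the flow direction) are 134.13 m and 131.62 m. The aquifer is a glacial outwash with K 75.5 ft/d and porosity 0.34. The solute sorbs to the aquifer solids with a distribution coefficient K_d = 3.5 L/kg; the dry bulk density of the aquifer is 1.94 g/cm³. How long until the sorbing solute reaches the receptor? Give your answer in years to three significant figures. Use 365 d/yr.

37.1 years

Hydraulic gradient i = (134.13 − 131.62) / 193 = 2.51 / 193 = 0.01301
K = 75.5 ft/d × 0.3048 = 23.01 m/d
q = Ki = 23.01 × 0.01301 = 0.2993 m/d
v_s = q/n_e = 0.2993/0.34 = 0.8802 m/d
Retardation R = 1 + ρ_b·K_d/n = 1 + 1.94×3.5/0.34 = 20.97
Contaminant velocity v_c = v/R = 0.8802/20.97 = 0.04197 m/d
t = L/v_c = 569/0.04197 = 13560 d
   = 13560/365 = 37.1 yr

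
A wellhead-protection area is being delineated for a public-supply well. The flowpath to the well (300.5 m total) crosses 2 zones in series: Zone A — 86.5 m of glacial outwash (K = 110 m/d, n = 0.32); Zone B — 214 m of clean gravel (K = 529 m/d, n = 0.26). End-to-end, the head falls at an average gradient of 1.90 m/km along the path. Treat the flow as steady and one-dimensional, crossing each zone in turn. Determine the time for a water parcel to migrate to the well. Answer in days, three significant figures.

174 days

For zones in series the flux q is common to all zones; the equivalent conductivity is the harmonic (thickness-weighted) mean, K_eq = L_total / Σ(L_j/K_j).
Σ(L/K) = 86.5/110 + 214/529 = 0.7864 + 0.4045 = 1.191 d
K_eq = L_total / Σ(L/K) = 300.5 / 1.191 = 252.3 m/d
q = K_eq · i = 252.3 × 0.0019 = 0.4794 m/d (same in every zone)
Zone A: v = q/n = 0.4794/0.32 = 1.498 m/d → t_A = 86.5/1.498 = 57.74 d
Zone B: v = q/n = 0.4794/0.26 = 1.844 m/d → t_B = 214/1.844 = 116.1 d
Total t = 57.74 + 116.1 = 173.8 d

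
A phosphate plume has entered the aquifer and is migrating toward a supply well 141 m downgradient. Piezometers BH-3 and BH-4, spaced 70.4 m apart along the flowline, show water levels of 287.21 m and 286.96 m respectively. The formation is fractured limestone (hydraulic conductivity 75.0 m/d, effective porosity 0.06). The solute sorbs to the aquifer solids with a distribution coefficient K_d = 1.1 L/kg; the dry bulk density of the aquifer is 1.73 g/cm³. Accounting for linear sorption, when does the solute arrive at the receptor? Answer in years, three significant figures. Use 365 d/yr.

2.85 years

Hydraulic gradient i = (287.21 − 286.96) / 70.4 = 0.25 / 70.4 = 0.003551
q = Ki = 75.0 × 0.003551 = 0.2663 m/d
v = Ki/n = 75.0·0.003551/0.06 = 4.439 m/d
Retardation R = 1 + ρ_b·K_d/n = 1 + 1.73×1.1/0.06 = 32.72
Contaminant velocity v_c = v/R = 4.439/32.72 = 0.1357 m/d
t = L/v_c = 141/0.1357 = 1039 d
   = 1039/365 = 2.85 yr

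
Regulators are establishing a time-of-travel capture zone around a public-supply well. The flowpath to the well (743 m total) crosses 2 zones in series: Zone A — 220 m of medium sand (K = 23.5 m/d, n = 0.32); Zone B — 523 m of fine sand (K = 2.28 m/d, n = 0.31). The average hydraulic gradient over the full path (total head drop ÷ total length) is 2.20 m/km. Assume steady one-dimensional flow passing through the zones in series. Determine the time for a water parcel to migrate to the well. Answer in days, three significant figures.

34000 days

For zones in series the flux q is common to all zones; the equivalent conductivity is the harmonic (thickness-weighted) mean, K_eq = L_total / Σ(L_j/K_j).
Σ(L/K) = 220/23.5 + 523/2.28 = 9.362 + 229.4 = 238.7 d
K_eq = L_total / Σ(L/K) = 743 / 238.7 = 3.112 m/d
q = K_eq · i = 3.112 × 0.0022 = 0.006847 m/d (same in every zone)
Zone A: v = q/n = 0.006847/0.32 = 0.02140 m/d → t_A = 220/0.02140 = 10280 d
Zone B: v = q/n = 0.006847/0.31 = 0.02209 m/d → t_B = 523/0.02209 = 23680 d
Total t = 10280 + 23680 = 33960 d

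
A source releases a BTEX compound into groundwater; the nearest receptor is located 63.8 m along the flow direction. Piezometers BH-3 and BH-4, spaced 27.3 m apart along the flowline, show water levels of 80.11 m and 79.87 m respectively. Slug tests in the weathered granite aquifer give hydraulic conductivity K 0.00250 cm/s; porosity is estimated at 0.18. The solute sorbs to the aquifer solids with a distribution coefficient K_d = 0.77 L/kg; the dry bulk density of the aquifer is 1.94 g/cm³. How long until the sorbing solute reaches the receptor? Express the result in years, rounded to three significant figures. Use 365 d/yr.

15.4 years

Hydraulic gradient i = (80.11 − 79.87) / 27.3 = 0.24 / 27.3 = 0.008791
K = 0.00250 cm/s × 864 = 2.160 m/d
Darcy flux q = K·i = 2.160 × 0.008791 = 0.01899 m/d
v_s = q/n_e = 0.01899/0.18 = 0.1055 m/d
Retardation R = 1 + ρ_b·K_d/n = 1 + 1.94×0.77/0.18 = 9.299
Contaminant velocity v_c = v/R = 0.1055/9.299 = 0.01134 m/d
t = L/v_c = 63.8/0.01134 = 5624 d
   = 5624/365 = 15.4 yr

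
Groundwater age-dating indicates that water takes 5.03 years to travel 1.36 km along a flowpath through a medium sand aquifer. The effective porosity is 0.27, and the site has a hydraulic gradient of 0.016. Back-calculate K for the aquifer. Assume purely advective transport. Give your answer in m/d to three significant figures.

12.5 m/d

t = 5.03 years = 1836 d
L = 1.36 km = 1360 m
v = L / t = 1360 / 1836 = 0.7408 m/d
K = v · n / i = 0.7408 × 0.27 / 0.016 = 12.5 m/d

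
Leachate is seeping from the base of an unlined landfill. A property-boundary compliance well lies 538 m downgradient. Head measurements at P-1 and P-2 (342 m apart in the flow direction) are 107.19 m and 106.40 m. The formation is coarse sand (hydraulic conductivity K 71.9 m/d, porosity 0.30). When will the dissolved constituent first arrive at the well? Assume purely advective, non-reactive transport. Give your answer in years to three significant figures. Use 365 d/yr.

Hydraulic gradient i = (107.19 − 106.40) / 342 = 0.79 / 342 = 0.002310
Darcy flux q = K·i = 71.9 × 0.002310 = 0.1661 m/d
Average linear velocity = 0.1661 / 0.30 = 0.5536 m/d
t = L / v = 538 / 0.5536 = 971.8 d
   = 971.8 / 365 = 2.66 yr

2.66 years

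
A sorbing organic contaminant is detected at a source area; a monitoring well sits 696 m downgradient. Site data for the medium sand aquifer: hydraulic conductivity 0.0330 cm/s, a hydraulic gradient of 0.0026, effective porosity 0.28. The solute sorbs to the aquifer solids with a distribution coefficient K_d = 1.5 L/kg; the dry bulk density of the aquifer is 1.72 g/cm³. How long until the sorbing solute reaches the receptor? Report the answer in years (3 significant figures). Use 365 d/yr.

K = 0.0330 cm/s × 864 = 28.51 m/d
Specific discharge q = 28.51 × 0.0026 = 0.07413 m/d
Average linear velocity = 0.07413 / 0.28 = 0.2648 m/d
Retardation R = 1 + ρ_b·K_d/n = 1 + 1.72×1.5/0.28 = 10.21
Contaminant velocity v_c = v/R = 0.2648/10.21 = 0.02592 m/d
t = L/v_c = 696/0.02592 = 26850 d
   = 26850/365 = 73.6 yr

73.6 years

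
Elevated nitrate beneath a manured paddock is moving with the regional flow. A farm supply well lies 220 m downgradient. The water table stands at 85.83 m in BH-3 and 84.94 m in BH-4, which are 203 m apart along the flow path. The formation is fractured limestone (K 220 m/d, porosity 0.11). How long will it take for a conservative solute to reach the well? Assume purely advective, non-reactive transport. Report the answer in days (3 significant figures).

Hydraulic gradient i = (85.83 − 84.94) / 203 = 0.89 / 203 = 0.004384
q = Ki = 220 × 0.004384 = 0.9645 m/d
Seepage velocity v = q / n = 0.9645 / 0.11 = 8.768 m/d
t = L / v = 220 / 8.768 = 25.09 d

25.1 days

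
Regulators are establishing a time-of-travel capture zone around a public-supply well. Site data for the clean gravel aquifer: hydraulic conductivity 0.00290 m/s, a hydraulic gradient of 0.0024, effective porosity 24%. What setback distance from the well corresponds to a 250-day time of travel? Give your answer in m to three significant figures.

K = 0.00290 m/s × 86400 s/d = 250.6 m/d
Darcy flux q = K·i = 250.6 × 0.0024 = 0.6013 m/d
v_s = q/n_e = 0.6013/0.24 = 2.506 m/d
L = v × T = 2.506 × 250 = 626.4 m

626 m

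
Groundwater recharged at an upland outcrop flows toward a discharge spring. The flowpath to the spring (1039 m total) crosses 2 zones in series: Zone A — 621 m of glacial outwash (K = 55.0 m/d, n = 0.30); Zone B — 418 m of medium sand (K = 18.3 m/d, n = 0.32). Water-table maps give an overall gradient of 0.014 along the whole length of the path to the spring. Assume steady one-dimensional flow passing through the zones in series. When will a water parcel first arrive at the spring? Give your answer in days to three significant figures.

751 days

Steady 1-D flow in series ⇒ the Darcy flux q is identical in every zone and the zone head losses add (resistances L/K in series).
Σ(L/K) = 621/55.0 + 418/18.3 = 11.29 + 22.84 = 34.13 d
K_eq = L_total / Σ(L/K) = 1039 / 34.13 = 30.44 m/d
q = K_eq · i = 30.44 × 0.014 = 0.4262 m/d (same in every zone)
Zone A: v = q/n = 0.4262/0.30 = 1.421 m/d → t_A = 621/1.421 = 437.2 d
Zone B: v = q/n = 0.4262/0.32 = 1.332 m/d → t_B = 418/1.332 = 313.9 d
Total t = 437.2 + 313.9 = 751.0 d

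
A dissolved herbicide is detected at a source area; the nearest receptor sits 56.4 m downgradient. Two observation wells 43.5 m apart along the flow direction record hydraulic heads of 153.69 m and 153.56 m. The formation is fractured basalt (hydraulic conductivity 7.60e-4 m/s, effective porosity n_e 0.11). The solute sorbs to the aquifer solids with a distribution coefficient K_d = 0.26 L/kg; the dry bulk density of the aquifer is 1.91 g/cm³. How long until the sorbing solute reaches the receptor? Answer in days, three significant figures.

174 days

Hydraulic gradient i = (153.69 − 153.56) / 43.5 = 0.13 / 43.5 = 0.002989
K = 7.60e-4 m/s × 86400 s/d = 65.66 m/d
Darcy flux q = K·i = 65.66 × 0.002989 = 0.1962 m/d
v = Ki/n = 65.66·0.002989/0.11 = 1.784 m/d
Retardation R = 1 + ρ_b·K_d/n = 1 + 1.91×0.26/0.11 = 5.515
Contaminant velocity v_c = v/R = 1.784/5.515 = 0.3235 m/d
t = L/v_c = 56.4/0.3235 = 174.3 d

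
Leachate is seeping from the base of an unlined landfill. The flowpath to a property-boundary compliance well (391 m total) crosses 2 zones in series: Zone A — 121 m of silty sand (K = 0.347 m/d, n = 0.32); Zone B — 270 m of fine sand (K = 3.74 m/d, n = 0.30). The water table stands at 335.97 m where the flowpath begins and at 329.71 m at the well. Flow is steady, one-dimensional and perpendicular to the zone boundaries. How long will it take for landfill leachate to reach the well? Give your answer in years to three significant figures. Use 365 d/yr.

Total head drop ΔH = 335.97 − 329.71 = 6.26 m
Continuity: the same q passes through each zone, so ΔH = q·Σ(L_j/K_j) — the zones act as resistances in series.
Σ(L/K) = 121/0.347 + 270/3.74 = 348.7 + 72.19 = 420.9 d
q = ΔH / Σ(L/K) = 6.26 / 420.9 = 0.01487 m/d (same in every zone)
Zone A: v = q/n = 0.01487/0.32 = 0.04648 m/d → t_A = 121/0.04648 = 2603 d
Zone B: v = q/n = 0.01487/0.30 = 0.04958 m/d → t_B = 270/0.04958 = 5446 d
Total t = 2603 + 5446 = 8049 d
   = 8049 / 365 = 22.1 yr

22.1 years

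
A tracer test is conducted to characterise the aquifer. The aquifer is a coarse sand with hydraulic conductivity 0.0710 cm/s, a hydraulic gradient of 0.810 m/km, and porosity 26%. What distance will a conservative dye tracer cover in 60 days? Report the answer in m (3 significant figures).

K = 0.0710 cm/s × 864 = 61.34 m/d
Darcy flux q = K·i = 61.34 × 8.1e-4 = 0.04969 m/d
v = Ki/n = 61.34·8.1e-4/0.26 = 0.1911 m/d
L = v × T = 0.1911 × 60 = 11.47 m

11.5 m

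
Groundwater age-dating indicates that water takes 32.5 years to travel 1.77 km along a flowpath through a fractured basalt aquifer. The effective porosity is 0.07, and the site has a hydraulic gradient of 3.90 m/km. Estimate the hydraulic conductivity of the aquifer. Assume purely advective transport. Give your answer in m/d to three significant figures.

2.68 m/d

t = 32.5 years = 11860 d
L = 1.77 km = 1770 m
v = L / t = 1770 / 11860 = 0.1492 m/d
K = v · n / i = 0.1492 × 0.07 / 0.0039 = 2.68 m/d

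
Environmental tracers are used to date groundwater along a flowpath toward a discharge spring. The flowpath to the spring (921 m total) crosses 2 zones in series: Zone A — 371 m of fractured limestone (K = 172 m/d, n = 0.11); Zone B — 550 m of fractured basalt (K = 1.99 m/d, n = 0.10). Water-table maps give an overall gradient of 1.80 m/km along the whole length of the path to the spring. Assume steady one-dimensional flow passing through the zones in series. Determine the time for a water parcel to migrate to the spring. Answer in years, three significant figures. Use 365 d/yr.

For zones in series the flux q is common to all zones; the equivalent conductivity is the harmonic (thickness-weighted) mean, K_eq = L_total / Σ(L_j/K_j).
Σ(L/K) = 371/172 + 550/1.99 = 2.157 + 276.4 = 278.5 d
K_eq = L_total / Σ(L/K) = 921 / 278.5 = 3.307 m/d
q = K_eq · i = 3.307 × 0.0018 = 0.005952 m/d (same in every zone)
Zone A: v = q/n = 0.005952/0.11 = 0.05411 m/d → t_A = 371/0.05411 = 6857 d
Zone B: v = q/n = 0.005952/0.10 = 0.05952 m/d → t_B = 550/0.05952 = 9241 d
Total t = 6857 + 9241 = 16100 d
   = 16100 / 365 = 44.1 yr

44.1 years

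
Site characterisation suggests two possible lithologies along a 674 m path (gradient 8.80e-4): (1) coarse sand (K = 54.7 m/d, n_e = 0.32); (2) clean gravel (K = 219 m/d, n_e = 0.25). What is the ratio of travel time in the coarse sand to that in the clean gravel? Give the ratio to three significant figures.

Unit 1 (coarse sand): v = 54.7×8.8e-4/0.32 = 0.1504 m/d, t = 674/0.1504 = 4481 d
Unit 2 (clean gravel): v = 219×8.8e-4/0.25 = 0.7709 m/d, t = 674/0.7709 = 874.3 d
t(coarse sand) / t(clean gravel) = 4481/874.3 = 5.12

5.12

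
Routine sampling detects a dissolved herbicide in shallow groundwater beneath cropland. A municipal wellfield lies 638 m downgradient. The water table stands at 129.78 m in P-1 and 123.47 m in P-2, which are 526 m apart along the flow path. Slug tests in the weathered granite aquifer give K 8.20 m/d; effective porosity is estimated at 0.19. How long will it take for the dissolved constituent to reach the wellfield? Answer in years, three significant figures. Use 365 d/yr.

3.38 years

Hydraulic gradient i = (129.78 − 123.47) / 526 = 6.31 / 526 = 0.01200
q = Ki = 8.20 × 0.01200 = 0.09837 m/d
Seepage velocity v = q / n = 0.09837 / 0.19 = 0.5177 m/d
t = L / v = 638 / 0.5177 = 1232 d
   = 1232 / 365 = 3.38 yr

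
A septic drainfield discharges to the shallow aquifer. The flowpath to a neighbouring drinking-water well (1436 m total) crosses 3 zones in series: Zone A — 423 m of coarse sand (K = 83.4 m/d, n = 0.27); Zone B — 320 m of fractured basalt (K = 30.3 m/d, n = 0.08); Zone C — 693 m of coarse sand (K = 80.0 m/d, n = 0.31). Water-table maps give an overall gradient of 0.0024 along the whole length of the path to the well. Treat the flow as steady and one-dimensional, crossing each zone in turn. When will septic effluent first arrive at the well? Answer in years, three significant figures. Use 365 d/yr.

Continuity: the same q passes through each zone, so ΔH = q·Σ(L_j/K_j) — the zones act as resistances in series.
Σ(L/K) = 423/83.4 + 320/30.3 + 693/80.0 = 5.072 + 10.56 + 8.663 = 24.30 d
K_eq = L_total / Σ(L/K) = 1436 / 24.30 = 59.11 m/d
q = K_eq · i = 59.11 × 0.0024 = 0.1419 m/d (same in every zone)
Zone A: v = q/n = 0.1419/0.27 = 0.5254 m/d → t_A = 423/0.5254 = 805.1 d
Zone B: v = q/n = 0.1419/0.08 = 1.773 m/d → t_B = 320/1.773 = 180.5 d
Zone C: v = q/n = 0.1419/0.31 = 0.4576 m/d → t_C = 693/0.4576 = 1514 d
Total t = 805.1 + 180.5 + 1514 = 2500 d
   = 2500 / 365 = 6.85 yr

6.85 years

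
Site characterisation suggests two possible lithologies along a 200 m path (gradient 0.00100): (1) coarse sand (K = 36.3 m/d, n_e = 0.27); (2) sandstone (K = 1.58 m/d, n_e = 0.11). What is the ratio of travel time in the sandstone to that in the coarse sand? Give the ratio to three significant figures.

9.36

Unit 1 (coarse sand): v = 36.3×0.0010/0.27 = 0.1344 m/d, t = 200/0.1344 = 1488 d
Unit 2 (sandstone): v = 1.58×0.0010/0.11 = 0.01436 m/d, t = 200/0.01436 = 13920 d
t(sandstone) / t(coarse sand) = 13920/1488 = 9.36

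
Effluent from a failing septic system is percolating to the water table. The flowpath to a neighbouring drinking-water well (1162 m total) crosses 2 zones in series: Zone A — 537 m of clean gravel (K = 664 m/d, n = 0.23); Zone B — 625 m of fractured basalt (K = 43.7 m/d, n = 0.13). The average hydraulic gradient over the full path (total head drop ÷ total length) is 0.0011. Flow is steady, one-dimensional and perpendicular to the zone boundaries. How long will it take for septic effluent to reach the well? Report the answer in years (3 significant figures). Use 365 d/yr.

6.63 years

For zones in series the flux q is common to all zones; the equivalent conductivity is the harmonic (thickness-weighted) mean, K_eq = L_total / Σ(L_j/K_j).
Σ(L/K) = 537/664 + 625/43.7 = 0.8087 + 14.30 = 15.11 d
K_eq = L_total / Σ(L/K) = 1162 / 15.11 = 76.90 m/d
q = K_eq · i = 76.90 × 0.0011 = 0.08459 m/d (same in every zone)
Zone A: v = q/n = 0.08459/0.23 = 0.3678 m/d → t_A = 537/0.3678 = 1460 d
Zone B: v = q/n = 0.08459/0.13 = 0.6507 m/d → t_B = 625/0.6507 = 960.5 d
Total t = 1460 + 960.5 = 2421 d
   = 2421 / 365 = 6.63 yr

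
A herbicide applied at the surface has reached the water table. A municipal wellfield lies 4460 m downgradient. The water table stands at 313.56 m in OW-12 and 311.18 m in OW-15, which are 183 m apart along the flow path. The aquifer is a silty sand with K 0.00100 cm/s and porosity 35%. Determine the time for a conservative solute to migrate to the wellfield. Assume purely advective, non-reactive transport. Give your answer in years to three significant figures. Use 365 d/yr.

Hydraulic gradient i = (313.56 − 311.18) / 183 = 2.38 / 183 = 0.01301
K = 0.00100 cm/s × 864 = 0.8640 m/d
Darcy flux q = K·i = 0.8640 × 0.01301 = 0.01124 m/d
v_s = q/n_e = 0.01124/0.35 = 0.03210 m/d
t = L / v = 4460 / 0.03210 = 138900 d
   = 138900 / 365 = 381 yr

381 years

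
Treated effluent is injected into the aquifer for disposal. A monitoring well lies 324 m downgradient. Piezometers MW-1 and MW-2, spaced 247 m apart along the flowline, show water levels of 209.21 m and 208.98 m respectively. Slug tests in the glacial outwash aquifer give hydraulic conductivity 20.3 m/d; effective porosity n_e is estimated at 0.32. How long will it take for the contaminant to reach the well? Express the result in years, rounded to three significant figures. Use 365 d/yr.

Hydraulic gradient i = (209.21 − 208.98) / 247 = 0.23 / 247 = 9.312e-4
Darcy flux q = K·i = 20.3 × 9.312e-4 = 0.01890 m/d
v = Ki/n = 20.3·9.312e-4/0.32 = 0.05907 m/d
t = L / v = 324 / 0.05907 = 5485 d
   = 5485 / 365 = 15.0 yr

15.0 years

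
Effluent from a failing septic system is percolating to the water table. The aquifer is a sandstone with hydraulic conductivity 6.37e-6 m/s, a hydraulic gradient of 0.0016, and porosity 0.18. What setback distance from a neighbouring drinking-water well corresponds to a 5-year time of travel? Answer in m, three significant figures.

8.93 m

K = 6.37e-6 m/s × 86400 s/d = 0.5504 m/d
Specific discharge q = 0.5504 × 0.0016 = 8.806e-4 m/d
v_s = q/n_e = 8.806e-4/0.18 = 0.004892 m/d
T = 5 yr × 365 = 1825 d
L = v × T = 0.004892 × 1825 = 8.928 m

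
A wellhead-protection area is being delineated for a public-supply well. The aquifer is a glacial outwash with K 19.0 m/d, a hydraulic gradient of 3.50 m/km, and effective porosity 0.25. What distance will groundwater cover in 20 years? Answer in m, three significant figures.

Specific discharge q = 19.0 × 0.0035 = 0.06650 m/d
v_s = q/n_e = 0.06650/0.25 = 0.2660 m/d
T = 20 yr × 365 = 7300 d
L = v × T = 0.2660 × 7300 = 1942 m

1940 m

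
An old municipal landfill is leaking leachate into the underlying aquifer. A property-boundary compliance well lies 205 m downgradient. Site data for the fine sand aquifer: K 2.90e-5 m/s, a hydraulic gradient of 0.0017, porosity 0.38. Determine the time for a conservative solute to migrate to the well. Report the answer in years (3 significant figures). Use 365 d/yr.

50.1 years

K = 2.90e-5 m/s × 86400 s/d = 2.506 m/d
Darcy flux q = K·i = 2.506 × 0.0017 = 0.004260 m/d
Seepage velocity v = q / n = 0.004260 / 0.38 = 0.01121 m/d
t = L / v = 205 / 0.01121 = 18290 d
   = 18290 / 365 = 50.1 yr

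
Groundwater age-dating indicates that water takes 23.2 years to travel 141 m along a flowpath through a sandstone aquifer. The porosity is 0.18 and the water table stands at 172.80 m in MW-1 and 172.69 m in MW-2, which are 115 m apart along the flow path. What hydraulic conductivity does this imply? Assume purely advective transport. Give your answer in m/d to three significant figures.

3.13 m/d

Hydraulic gradient i = (172.80 − 172.69) / 115 = 0.11 / 115 = 9.565e-4
t = 23.2 years = 8468 d
v = L / t = 141 / 8468 = 0.01665 m/d
K = v · n / i = 0.01665 × 0.18 / 9.565e-4 = 3.13 m/d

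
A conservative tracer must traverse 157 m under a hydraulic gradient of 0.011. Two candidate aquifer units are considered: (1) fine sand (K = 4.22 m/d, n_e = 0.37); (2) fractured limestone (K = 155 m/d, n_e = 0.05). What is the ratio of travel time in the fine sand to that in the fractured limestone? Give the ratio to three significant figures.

272

Unit 1 (fine sand): v = 4.22×0.011/0.37 = 0.1255 m/d, t = 157/0.1255 = 1251 d
Unit 2 (fractured limestone): v = 155×0.011/0.05 = 34.10 m/d, t = 157/34.10 = 4.604 d
t(fine sand) / t(fractured limestone) = 1251/4.604 = 272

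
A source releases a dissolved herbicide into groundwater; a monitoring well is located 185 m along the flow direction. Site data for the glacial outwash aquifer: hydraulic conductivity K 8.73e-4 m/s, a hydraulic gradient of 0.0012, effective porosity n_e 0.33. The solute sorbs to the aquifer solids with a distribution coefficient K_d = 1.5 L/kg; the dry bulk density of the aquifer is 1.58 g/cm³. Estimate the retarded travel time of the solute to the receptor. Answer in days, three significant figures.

K = 8.73e-4 m/s × 86400 s/d = 75.43 m/d
Specific discharge q = 75.43 × 0.0012 = 0.09051 m/d
Seepage velocity v = q / n = 0.09051 / 0.33 = 0.2743 m/d
Retardation R = 1 + ρ_b·K_d/n = 1 + 1.58×1.5/0.33 = 8.182
Contaminant velocity v_c = v/R = 0.2743/8.182 = 0.03352 m/d
t = L/v_c = 185/0.03352 = 5519 d

5520 days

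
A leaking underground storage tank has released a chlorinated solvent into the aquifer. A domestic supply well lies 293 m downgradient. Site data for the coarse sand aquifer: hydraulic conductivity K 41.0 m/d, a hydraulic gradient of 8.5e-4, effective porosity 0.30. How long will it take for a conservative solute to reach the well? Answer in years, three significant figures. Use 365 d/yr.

q = Ki = 41.0 × 8.5e-4 = 0.03485 m/d
Seepage velocity v = q / n = 0.03485 / 0.30 = 0.1162 m/d
t = L / v = 293 / 0.1162 = 2522 d
   = 2522 / 365 = 6.91 yr

6.91 years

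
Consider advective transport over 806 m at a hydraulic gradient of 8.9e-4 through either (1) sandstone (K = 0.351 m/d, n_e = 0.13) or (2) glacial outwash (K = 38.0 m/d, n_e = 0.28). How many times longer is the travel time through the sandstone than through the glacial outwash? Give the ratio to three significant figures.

Unit 1 (sandstone): v = 0.351×8.9e-4/0.13 = 0.002403 m/d, t = 806/0.002403 = 335400 d
Unit 2 (glacial outwash): v = 38.0×8.9e-4/0.28 = 0.1208 m/d, t = 806/0.1208 = 6673 d
t(sandstone) / t(glacial outwash) = 335400/6673 = 50.3

50.3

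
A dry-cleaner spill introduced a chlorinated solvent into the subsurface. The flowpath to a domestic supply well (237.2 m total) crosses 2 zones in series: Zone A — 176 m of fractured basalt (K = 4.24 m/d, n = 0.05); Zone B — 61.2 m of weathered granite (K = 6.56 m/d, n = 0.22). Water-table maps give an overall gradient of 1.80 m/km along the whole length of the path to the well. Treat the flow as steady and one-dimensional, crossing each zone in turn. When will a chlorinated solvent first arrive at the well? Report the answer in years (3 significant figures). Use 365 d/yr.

7.26 years

Continuity: the same q passes through each zone, so ΔH = q·Σ(L_j/K_j) — the zones act as resistances in series.
Σ(L/K) = 176/4.24 + 61.2/6.56 = 41.51 + 9.329 = 50.84 d
K_eq = L_total / Σ(L/K) = 237.2 / 50.84 = 4.666 m/d
q = K_eq · i = 4.666 × 0.0018 = 0.008398 m/d (same in every zone)
Zone A: v = q/n = 0.008398/0.05 = 0.1680 m/d → t_A = 176/0.1680 = 1048 d
Zone B: v = q/n = 0.008398/0.22 = 0.03817 m/d → t_B = 61.2/0.03817 = 1603 d
Total t = 1048 + 1603 = 2651 d
   = 2651 / 365 = 7.26 yr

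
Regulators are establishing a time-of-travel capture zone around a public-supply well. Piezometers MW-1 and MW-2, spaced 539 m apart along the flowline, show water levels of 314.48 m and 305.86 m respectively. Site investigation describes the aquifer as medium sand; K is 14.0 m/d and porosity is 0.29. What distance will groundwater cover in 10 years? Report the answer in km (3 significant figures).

Hydraulic gradient i = (314.48 − 305.86) / 539 = 8.62 / 539 = 0.01599
q = Ki = 14.0 × 0.01599 = 0.2239 m/d
Average linear velocity = 0.2239 / 0.29 = 0.7721 m/d
T = 10 yr × 365 = 3650 d
L = v × T = 0.7721 × 3650 = 2818 m
   = 2.82 km

2.82 km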